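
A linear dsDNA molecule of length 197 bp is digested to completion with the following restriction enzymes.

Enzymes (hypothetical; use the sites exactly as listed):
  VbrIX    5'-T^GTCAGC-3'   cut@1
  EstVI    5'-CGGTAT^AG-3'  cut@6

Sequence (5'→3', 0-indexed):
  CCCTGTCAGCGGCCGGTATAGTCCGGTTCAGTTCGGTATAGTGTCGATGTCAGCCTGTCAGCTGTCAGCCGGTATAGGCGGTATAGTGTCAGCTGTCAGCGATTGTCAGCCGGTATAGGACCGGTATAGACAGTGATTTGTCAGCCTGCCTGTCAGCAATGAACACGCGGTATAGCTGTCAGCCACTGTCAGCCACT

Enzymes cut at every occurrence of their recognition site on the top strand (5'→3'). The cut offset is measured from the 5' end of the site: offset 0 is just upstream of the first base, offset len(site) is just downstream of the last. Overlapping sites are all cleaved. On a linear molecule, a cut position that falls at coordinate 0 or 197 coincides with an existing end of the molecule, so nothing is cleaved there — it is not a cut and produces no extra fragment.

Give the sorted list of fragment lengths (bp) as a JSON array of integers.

Site scan:
  VbrIX TGTCAGC/1: at [3, 47, 55, 62, 86, 93, 103, 138, 150, 176, 186] ⇒ [4, 48, 56, 63, 87, 94, 104, 139, 151, 177, 187]
  EstVI CGGTATAG/6: at [13, 33, 69, 78, 110, 121, 167] ⇒ [19, 39, 75, 84, 116, 127, 173]

Pooled cuts: [4, 19, 39, 48, 56, 63, 75, 84, 87, 94, 104, 116, 127, 139, 151, 173, 177, 187]

Fragments:
  [0,4): 4 bp
  [4,19): 15 bp
  [19,39): 20 bp
  [39,48): 9 bp
  [48,56): 8 bp
  [56,63): 7 bp
  [63,75): 12 bp
  [75,84): 9 bp
  [84,87): 3 bp
  [87,94): 7 bp
  [94,104): 10 bp
  [104,116): 12 bp
  [116,127): 11 bp
  [127,139): 12 bp
  [139,151): 12 bp
  [151,173): 22 bp
  [173,177): 4 bp
  [177,187): 10 bp
  [187,197): 10 bp

[3,4,4,7,7,8,9,9,10,10,10,11,12,12,12,12,15,20,22]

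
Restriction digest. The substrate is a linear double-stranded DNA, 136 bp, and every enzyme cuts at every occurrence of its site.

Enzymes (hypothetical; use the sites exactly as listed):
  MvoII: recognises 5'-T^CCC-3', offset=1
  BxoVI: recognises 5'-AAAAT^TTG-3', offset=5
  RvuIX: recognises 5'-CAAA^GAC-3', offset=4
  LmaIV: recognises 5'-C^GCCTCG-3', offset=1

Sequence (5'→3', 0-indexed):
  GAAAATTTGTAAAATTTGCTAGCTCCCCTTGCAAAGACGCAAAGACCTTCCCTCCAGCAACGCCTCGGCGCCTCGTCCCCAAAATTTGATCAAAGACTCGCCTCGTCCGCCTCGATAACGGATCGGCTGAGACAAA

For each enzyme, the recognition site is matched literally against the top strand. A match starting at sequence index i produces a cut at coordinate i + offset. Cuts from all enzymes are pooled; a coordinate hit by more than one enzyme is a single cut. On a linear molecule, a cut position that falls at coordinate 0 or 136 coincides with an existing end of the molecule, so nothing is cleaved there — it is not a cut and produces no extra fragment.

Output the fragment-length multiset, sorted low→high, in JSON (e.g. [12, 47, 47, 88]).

[5,6,6,7,8,8,9,9,9,9,9,11,12,28]

Per-enzyme occurrences:
  MvoII (TCCC, off=1): starts [23, 48, 75] → cuts [24, 49, 76]
  BxoVI (AAAATTTG, off=5): starts [1, 10, 80] → cuts [6, 15, 85]
  RvuIX (CAAAGAC, off=4): starts [31, 39, 90] → cuts [35, 43, 94]
  LmaIV (CGCCTCG, off=1): starts [60, 68, 98, 107] → cuts [61, 69, 99, 108]

All cut coordinates (distinct, sorted): [6, 15, 24, 35, 43, 49, 61, 69, 76, 85, 94, 99, 108]

Fragment lengths:
  [0,6): 6 bp
  [6,15): 9 bp
  [15,24): 9 bp
  [24,35): 11 bp
  [35,43): 8 bp
  [43,49): 6 bp
  [49,61): 12 bp
  [61,69): 8 bp
  [69,76): 7 bp
  [76,85): 9 bp
  [85,94): 9 bp
  [94,99): 5 bp
  [99,108): 9 bp
  [108,136): 28 bp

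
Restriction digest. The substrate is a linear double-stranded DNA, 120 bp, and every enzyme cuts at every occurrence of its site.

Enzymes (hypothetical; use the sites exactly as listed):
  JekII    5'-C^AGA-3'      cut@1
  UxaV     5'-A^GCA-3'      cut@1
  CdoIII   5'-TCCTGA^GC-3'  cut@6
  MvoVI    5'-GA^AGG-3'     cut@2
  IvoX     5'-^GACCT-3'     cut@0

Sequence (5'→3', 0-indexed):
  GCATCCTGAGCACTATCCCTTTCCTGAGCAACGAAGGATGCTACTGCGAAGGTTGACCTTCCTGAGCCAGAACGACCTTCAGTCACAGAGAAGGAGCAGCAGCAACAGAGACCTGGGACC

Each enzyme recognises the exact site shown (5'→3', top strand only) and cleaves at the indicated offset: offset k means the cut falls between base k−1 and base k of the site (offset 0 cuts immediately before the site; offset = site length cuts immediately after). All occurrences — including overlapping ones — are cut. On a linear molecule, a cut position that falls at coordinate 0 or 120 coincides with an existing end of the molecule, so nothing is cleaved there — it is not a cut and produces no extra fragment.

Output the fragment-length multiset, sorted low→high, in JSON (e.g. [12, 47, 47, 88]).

Site scan:
  JekII CAGA/1: at [67, 85, 105] ⇒ [68, 86, 106]
  UxaV AGCA/1: at [8, 26, 94, 97, 100] ⇒ [9, 27, 95, 98, 101]
  CdoIII TCCTGAGC/6: at [3, 21, 59] ⇒ [9, 27, 65]
  MvoVI GAAGG/2: at [32, 47, 89] ⇒ [34, 49, 91]
  IvoX GACCT/0: at [54, 73, 109] ⇒ [54, 73, 109]

Pooled cuts: [9, 27, 34, 49, 54, 65, 68, 73, 86, 91, 95, 98, 101, 106, 109]

Fragment lengths:
  [0,9): 9 bp
  [9,27): 18 bp
  [27,34): 7 bp
  [34,49): 15 bp
  [49,54): 5 bp
  [54,65): 11 bp
  [65,68): 3 bp
  [68,73): 5 bp
  [73,86): 13 bp
  [86,91): 5 bp
  [91,95): 4 bp
  [95,98): 3 bp
  [98,101): 3 bp
  [101,106): 5 bp
  [106,109): 3 bp
  [109,120): 11 bp

[3,3,3,3,4,5,5,5,5,7,9,11,11,13,15,18]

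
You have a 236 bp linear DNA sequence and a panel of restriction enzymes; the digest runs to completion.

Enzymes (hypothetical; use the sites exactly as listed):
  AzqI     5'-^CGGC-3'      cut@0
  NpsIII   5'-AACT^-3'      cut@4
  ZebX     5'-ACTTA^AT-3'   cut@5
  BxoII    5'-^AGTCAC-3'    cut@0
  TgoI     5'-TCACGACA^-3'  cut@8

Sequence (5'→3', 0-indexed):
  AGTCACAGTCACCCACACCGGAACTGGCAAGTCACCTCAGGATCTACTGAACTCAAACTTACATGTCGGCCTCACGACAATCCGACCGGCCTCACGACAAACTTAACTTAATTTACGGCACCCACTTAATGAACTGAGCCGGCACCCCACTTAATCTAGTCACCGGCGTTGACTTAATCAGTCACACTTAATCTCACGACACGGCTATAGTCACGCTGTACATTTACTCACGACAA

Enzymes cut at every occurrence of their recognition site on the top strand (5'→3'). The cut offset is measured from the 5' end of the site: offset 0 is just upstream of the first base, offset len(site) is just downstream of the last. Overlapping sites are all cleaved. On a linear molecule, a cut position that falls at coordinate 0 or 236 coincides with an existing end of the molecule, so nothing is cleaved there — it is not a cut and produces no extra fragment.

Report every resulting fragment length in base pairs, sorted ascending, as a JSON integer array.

[1,2,3,4,4,4,4,5,5,6,6,6,7,7,7,7,11,11,13,13,13,13,14,19,24,27]

Site scan:
  AzqI CGGC/0: at [66, 86, 115, 139, 163, 201] ⇒ [66, 86, 115, 139, 163, 201]
  NpsIII AACT/4: at [21, 49, 55, 99, 104, 131] ⇒ [25, 53, 59, 103, 108, 135]
  ZebX ACTTAAT/5: at [105, 123, 148, 171, 185] ⇒ [110, 128, 153, 176, 190]
  BxoII AGTCAC/0: at [0, 6, 29, 157, 179, 208] ⇒ [6, 29, 157, 179, 208] (position 0 is a terminus of the linear molecule — no cut)
  TgoI TCACGACA/8: at [71, 91, 193, 227] ⇒ [79, 99, 201, 235]

Pooled cuts: [6, 25, 29, 53, 59, 66, 79, 86, 99, 103, 108, 110, 115, 128, 135, 139, 153, 157, 163, 176, 179, 190, 201, 208, 235]

Fragments:
  [0,6): 6 bp
  [6,25): 19 bp
  [25,29): 4 bp
  [29,53): 24 bp
  [53,59): 6 bp
  [59,66): 7 bp
  [66,79): 13 bp
  [79,86): 7 bp
  [86,99): 13 bp
  [99,103): 4 bp
  [103,108): 5 bp
  [108,110): 2 bp
  [110,115): 5 bp
  [115,128): 13 bp
  [128,135): 7 bp
  [135,139): 4 bp
  [139,153): 14 bp
  [153,157): 4 bp
  [157,163): 6 bp
  [163,176): 13 bp
  [176,179): 3 bp
  [179,190): 11 bp
  [190,201): 11 bp
  [201,208): 7 bp
  [208,235): 27 bp
  [235,236): 1 bp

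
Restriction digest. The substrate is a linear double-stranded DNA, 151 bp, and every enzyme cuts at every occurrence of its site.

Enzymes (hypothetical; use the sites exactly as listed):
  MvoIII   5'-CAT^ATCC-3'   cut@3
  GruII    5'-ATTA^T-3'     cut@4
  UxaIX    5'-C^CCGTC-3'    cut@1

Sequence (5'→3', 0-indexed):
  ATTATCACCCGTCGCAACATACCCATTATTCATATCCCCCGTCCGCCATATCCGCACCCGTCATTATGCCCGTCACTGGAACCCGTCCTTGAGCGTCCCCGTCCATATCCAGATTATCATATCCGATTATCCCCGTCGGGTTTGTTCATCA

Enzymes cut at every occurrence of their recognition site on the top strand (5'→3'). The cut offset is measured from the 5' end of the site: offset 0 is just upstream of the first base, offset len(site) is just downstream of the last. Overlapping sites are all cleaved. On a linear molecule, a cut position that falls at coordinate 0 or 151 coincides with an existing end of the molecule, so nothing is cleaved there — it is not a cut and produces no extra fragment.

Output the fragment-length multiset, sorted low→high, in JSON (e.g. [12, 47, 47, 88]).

[3,3,4,4,4,5,5,8,8,9,9,10,11,13,16,19,20]

Scan for sites:
  MvoIII (CATATCC, off=3): starts [30, 46, 103, 117] → cuts [33, 49, 106, 120]
  GruII (ATTAT, off=4): starts [0, 24, 62, 112, 125] → cuts [4, 28, 66, 116, 129]
  UxaIX (CCCGTC, off=1): starts [7, 37, 56, 68, 81, 97, 131] → cuts [8, 38, 57, 69, 82, 98, 132]

Pooled cuts: [4, 8, 28, 33, 38, 49, 57, 66, 69, 82, 98, 106, 116, 120, 129, 132]

Fragment lengths:
  [0,4): 4 bp
  [4,8): 4 bp
  [8,28): 20 bp
  [28,33): 5 bp
  [33,38): 5 bp
  [38,49): 11 bp
  [49,57): 8 bp
  [57,66): 9 bp
  [66,69): 3 bp
  [69,82): 13 bp
  [82,98): 16 bp
  [98,106): 8 bp
  [106,116): 10 bp
  [116,120): 4 bp
  [120,129): 9 bp
  [129,132): 3 bp
  [132,151): 19 bp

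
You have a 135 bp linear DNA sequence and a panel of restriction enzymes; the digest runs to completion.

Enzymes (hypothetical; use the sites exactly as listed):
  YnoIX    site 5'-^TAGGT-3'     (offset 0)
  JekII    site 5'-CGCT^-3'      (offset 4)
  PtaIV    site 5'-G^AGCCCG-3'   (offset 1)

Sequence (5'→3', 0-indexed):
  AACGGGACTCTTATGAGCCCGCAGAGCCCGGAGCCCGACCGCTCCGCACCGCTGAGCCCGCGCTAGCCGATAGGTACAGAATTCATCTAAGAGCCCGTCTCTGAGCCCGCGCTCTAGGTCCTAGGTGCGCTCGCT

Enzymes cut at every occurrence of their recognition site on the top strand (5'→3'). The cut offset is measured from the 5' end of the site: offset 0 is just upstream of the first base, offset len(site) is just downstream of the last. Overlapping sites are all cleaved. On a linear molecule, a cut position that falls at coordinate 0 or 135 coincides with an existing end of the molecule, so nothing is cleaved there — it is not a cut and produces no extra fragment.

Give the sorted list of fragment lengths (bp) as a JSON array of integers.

[1,1,4,6,7,7,9,10,10,10,10,12,12,15,21]

Site scan:
  YnoIX TAGGT/0: at [70, 114, 121] ⇒ [70, 114, 121]
  JekII CGCT/4: at [39, 49, 60, 109, 127, 131] ⇒ [43, 53, 64, 113, 131] (position 135 is a terminus of the linear molecule — no cut)
  PtaIV GAGCCCG/1: at [14, 23, 30, 53, 90, 102] ⇒ [15, 24, 31, 54, 91, 103]

All cut coordinates (distinct, sorted): [15, 24, 31, 43, 53, 54, 64, 70, 91, 103, 113, 114, 121, 131]

Fragments:
  [0,15): 15 bp
  [15,24): 9 bp
  [24,31): 7 bp
  [31,43): 12 bp
  [43,53): 10 bp
  [53,54): 1 bp
  [54,64): 10 bp
  [64,70): 6 bp
  [70,91): 21 bp
  [91,103): 12 bp
  [103,113): 10 bp
  [113,114): 1 bp
  [114,121): 7 bp
  [121,131): 10 bp
  [131,135): 4 bp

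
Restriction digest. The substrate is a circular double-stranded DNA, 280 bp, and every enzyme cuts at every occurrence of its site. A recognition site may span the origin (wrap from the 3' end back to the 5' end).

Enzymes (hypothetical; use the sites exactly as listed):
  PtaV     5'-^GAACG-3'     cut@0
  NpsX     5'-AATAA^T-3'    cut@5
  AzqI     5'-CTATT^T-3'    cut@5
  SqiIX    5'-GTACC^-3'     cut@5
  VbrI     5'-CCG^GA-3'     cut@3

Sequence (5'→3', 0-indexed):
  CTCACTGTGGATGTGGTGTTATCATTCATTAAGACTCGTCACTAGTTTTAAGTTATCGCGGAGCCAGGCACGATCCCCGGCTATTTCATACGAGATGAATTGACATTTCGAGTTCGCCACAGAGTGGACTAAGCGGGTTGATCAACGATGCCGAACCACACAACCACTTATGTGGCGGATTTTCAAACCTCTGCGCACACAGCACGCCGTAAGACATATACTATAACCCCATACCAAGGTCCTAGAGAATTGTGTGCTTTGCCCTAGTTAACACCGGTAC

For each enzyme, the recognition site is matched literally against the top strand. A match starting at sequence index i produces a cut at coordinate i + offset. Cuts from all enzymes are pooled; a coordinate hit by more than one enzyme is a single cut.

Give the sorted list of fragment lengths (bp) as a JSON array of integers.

[84,196]

Site scan:
  PtaV (GAACG, off=0): no sites
  NpsX (AATAAT, off=5): no sites
  AzqI (CTATTT, off=5): starts [80] → cuts [85]
  SqiIX (GTACC, off=5): starts [276] → cuts [1]
  VbrI (CCGGA, off=3): no sites

All cut coordinates (distinct, sorted): [1, 85]

Fragments:
  1→85: 84 bp
  85→1 (wrap): 280-85+1 = 196 bp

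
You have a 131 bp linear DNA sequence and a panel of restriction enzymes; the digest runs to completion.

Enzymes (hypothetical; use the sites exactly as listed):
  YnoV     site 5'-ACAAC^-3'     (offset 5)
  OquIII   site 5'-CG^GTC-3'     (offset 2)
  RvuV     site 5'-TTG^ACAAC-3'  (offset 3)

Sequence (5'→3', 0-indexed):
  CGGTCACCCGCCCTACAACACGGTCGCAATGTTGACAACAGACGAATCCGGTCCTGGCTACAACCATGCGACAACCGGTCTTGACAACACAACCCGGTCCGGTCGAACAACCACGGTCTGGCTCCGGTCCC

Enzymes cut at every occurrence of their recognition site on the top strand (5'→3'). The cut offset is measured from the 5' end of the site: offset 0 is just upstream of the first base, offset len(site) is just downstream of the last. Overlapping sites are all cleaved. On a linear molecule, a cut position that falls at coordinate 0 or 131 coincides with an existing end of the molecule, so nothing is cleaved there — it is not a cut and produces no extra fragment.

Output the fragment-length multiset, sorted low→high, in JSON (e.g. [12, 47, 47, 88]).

Per-enzyme occurrences:
  YnoV ACAAC/5: at [14, 34, 59, 70, 83, 88, 106] ⇒ [19, 39, 64, 75, 88, 93, 111]
  OquIII CGGTC/2: at [0, 20, 48, 75, 94, 99, 113, 124] ⇒ [2, 22, 50, 77, 96, 101, 115, 126]
  RvuV TTGACAAC/3: at [31, 80] ⇒ [34, 83]

Pooled cuts: [2, 19, 22, 34, 39, 50, 64, 75, 77, 83, 88, 93, 96, 101, 111, 115, 126]

Fragment lengths:
  [0,2): 2 bp
  [2,19): 17 bp
  [19,22): 3 bp
  [22,34): 12 bp
  [34,39): 5 bp
  [39,50): 11 bp
  [50,64): 14 bp
  [64,75): 11 bp
  [75,77): 2 bp
  [77,83): 6 bp
  [83,88): 5 bp
  [88,93): 5 bp
  [93,96): 3 bp
  [96,101): 5 bp
  [101,111): 10 bp
  [111,115): 4 bp
  [115,126): 11 bp
  [126,131): 5 bp

[2,2,3,3,4,5,5,5,5,5,6,10,11,11,11,12,14,17]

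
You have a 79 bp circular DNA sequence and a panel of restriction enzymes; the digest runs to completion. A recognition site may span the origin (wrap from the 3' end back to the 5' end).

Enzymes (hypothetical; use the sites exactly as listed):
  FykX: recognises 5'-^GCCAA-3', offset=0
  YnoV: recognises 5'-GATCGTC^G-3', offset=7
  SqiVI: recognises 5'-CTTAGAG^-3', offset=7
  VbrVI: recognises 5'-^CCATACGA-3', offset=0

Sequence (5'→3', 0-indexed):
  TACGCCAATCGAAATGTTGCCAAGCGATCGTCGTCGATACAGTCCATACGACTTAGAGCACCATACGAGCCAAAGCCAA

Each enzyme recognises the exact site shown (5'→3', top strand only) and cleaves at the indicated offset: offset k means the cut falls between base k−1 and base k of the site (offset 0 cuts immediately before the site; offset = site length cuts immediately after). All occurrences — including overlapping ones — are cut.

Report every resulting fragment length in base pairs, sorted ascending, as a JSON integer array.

[2,6,8,8,11,14,15,15]

Site scan:
  FykX (GCCAA, off=0): starts [3, 18, 68, 74] → cuts [3, 18, 68, 74]
  YnoV (GATCGTCG, off=7): starts [25] → cuts [32]
  SqiVI (CTTAGAG, off=7): starts [51] → cuts [58]
  VbrVI (CCATACGA, off=0): starts [43, 60] → cuts [43, 60]

All cut coordinates (distinct, sorted): [3, 18, 32, 43, 58, 60, 68, 74]

Fragments:
  3→18: 15 bp
  18→32: 14 bp
  32→43: 11 bp
  43→58: 15 bp
  58→60: 2 bp
  60→68: 8 bp
  68→74: 6 bp
  74→3 (wrap): 79-74+3 = 8 bp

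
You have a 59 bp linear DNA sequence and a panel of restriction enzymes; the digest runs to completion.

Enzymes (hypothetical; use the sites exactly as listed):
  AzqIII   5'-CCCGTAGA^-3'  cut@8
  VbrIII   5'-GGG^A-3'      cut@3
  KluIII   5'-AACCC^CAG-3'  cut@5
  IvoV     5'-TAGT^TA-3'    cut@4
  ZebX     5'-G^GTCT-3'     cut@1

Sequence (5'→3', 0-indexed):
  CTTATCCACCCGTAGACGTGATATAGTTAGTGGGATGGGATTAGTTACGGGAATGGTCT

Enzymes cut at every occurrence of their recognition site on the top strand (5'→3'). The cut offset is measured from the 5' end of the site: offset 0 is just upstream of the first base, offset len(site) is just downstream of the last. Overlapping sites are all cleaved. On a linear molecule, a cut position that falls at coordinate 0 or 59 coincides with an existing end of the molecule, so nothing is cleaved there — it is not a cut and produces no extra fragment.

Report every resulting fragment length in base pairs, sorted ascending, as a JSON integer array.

[4,4,5,6,6,7,11,16]

Site scan:
  AzqIII CCCGTAGA/8: at [8] ⇒ [16]
  VbrIII GGGA/3: at [31, 36, 48] ⇒ [34, 39, 51]
  KluIII (AACCCCAG, off=5): no sites
  IvoV TAGTTA/4: at [23, 41] ⇒ [27, 45]
  ZebX GGTCT/1: at [54] ⇒ [55]

All cut coordinates (distinct, sorted): [16, 27, 34, 39, 45, 51, 55]

Fragments:
  [0,16): 16 bp
  [16,27): 11 bp
  [27,34): 7 bp
  [34,39): 5 bp
  [39,45): 6 bp
  [45,51): 6 bp
  [51,55): 4 bp
  [55,59): 4 bp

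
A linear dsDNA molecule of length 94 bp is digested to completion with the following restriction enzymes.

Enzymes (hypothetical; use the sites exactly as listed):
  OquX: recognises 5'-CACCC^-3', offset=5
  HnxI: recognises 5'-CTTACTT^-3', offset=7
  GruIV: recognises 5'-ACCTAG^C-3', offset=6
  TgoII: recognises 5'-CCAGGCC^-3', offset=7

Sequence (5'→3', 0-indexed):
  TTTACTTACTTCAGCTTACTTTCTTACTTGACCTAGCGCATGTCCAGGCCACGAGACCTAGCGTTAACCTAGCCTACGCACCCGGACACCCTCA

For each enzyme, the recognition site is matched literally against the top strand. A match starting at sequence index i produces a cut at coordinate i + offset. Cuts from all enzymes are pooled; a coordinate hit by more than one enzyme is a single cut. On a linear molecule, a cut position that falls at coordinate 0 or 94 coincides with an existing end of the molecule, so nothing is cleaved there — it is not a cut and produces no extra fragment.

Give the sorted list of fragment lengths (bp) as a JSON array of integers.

Per-enzyme occurrences:
  OquX (CACCC, off=5): starts [78, 86] → cuts [83, 91]
  HnxI (CTTACTT, off=7): starts [4, 14, 22] → cuts [11, 21, 29]
  GruIV (ACCTAGC, off=6): starts [30, 55, 66] → cuts [36, 61, 72]
  TgoII (CCAGGCC, off=7): starts [43] → cuts [50]

All cut coordinates (distinct, sorted): [11, 21, 29, 36, 50, 61, 72, 83, 91]

Fragment lengths:
  [0,11): 11 bp
  [11,21): 10 bp
  [21,29): 8 bp
  [29,36): 7 bp
  [36,50): 14 bp
  [50,61): 11 bp
  [61,72): 11 bp
  [72,83): 11 bp
  [83,91): 8 bp
  [91,94): 3 bp

[3,7,8,8,10,11,11,11,11,14]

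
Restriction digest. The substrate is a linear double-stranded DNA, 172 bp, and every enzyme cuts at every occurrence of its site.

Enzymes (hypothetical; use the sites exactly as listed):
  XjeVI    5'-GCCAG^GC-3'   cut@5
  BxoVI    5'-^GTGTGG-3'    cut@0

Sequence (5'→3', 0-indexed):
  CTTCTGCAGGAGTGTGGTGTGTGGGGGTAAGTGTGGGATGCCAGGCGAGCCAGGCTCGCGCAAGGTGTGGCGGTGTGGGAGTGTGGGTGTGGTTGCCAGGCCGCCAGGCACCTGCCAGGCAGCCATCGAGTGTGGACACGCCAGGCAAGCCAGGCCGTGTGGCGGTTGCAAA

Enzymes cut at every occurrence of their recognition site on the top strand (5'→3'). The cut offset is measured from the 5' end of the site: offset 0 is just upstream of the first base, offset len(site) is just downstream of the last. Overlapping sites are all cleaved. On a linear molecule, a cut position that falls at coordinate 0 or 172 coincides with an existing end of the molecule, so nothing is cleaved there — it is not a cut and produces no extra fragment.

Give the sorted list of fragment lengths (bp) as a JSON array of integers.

Per-enzyme occurrences:
  XjeVI (GCCAGGC, off=5): starts [39, 48, 94, 102, 113, 139, 148] → cuts [44, 53, 99, 107, 118, 144, 153]
  BxoVI (GTGTGG, off=0): starts [11, 18, 30, 64, 72, 80, 86, 129, 156] → cuts [11, 18, 30, 64, 72, 80, 86, 129, 156]

Pooled cuts: [11, 18, 30, 44, 53, 64, 72, 80, 86, 99, 107, 118, 129, 144, 153, 156]

Fragment lengths:
  [0,11): 11 bp
  [11,18): 7 bp
  [18,30): 12 bp
  [30,44): 14 bp
  [44,53): 9 bp
  [53,64): 11 bp
  [64,72): 8 bp
  [72,80): 8 bp
  [80,86): 6 bp
  [86,99): 13 bp
  [99,107): 8 bp
  [107,118): 11 bp
  [118,129): 11 bp
  [129,144): 15 bp
  [144,153): 9 bp
  [153,156): 3 bp
  [156,172): 16 bp

[3,6,7,8,8,8,9,9,11,11,11,11,12,13,14,15,16]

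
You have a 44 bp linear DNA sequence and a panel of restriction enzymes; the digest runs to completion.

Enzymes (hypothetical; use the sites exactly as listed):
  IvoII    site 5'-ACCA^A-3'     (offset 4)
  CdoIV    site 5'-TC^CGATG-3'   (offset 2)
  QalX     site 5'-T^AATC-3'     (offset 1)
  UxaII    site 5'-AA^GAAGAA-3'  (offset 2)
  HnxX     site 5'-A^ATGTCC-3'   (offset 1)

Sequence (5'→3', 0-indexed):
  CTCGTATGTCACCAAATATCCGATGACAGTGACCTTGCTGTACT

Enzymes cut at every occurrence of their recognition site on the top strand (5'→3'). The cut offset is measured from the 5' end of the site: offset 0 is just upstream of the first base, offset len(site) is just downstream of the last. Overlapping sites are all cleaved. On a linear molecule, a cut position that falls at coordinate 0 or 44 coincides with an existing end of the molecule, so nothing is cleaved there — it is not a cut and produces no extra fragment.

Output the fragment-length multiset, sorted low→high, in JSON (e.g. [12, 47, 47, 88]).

Scan for sites:
  IvoII (ACCAA, off=4): starts [10] → cuts [14]
  CdoIV (TCCGATG, off=2): starts [18] → cuts [20]
  QalX (TAATC, off=1): no sites
  UxaII (AAGAAGAA, off=2): no sites
  HnxX (AATGTCC, off=1): no sites

Pooled cuts: [14, 20]

Fragment lengths:
  [0,14): 14 bp
  [14,20): 6 bp
  [20,44): 24 bp

[6,14,24]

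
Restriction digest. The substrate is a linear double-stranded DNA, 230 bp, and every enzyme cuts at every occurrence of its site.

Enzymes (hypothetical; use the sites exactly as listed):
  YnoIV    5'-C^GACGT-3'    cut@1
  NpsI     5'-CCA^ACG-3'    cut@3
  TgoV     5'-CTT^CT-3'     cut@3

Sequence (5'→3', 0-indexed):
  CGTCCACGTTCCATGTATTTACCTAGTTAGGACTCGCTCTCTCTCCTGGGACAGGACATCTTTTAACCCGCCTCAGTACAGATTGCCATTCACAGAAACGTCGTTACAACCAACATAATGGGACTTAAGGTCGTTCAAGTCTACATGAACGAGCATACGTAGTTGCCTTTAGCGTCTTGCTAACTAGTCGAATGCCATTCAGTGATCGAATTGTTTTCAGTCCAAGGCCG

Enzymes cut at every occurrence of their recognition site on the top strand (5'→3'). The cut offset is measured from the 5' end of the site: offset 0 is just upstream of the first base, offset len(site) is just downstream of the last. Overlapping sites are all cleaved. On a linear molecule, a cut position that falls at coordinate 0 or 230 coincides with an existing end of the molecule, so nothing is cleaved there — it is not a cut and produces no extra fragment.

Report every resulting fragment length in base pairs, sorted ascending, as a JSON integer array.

Per-enzyme occurrences:
  YnoIV (CGACGT, off=1): no sites
  NpsI (CCAACG, off=3): no sites
  TgoV (CTTCT, off=3): no sites

Pooled cuts: ∅

Fragments:
  no cuts → one linear fragment of 230 bp

[230]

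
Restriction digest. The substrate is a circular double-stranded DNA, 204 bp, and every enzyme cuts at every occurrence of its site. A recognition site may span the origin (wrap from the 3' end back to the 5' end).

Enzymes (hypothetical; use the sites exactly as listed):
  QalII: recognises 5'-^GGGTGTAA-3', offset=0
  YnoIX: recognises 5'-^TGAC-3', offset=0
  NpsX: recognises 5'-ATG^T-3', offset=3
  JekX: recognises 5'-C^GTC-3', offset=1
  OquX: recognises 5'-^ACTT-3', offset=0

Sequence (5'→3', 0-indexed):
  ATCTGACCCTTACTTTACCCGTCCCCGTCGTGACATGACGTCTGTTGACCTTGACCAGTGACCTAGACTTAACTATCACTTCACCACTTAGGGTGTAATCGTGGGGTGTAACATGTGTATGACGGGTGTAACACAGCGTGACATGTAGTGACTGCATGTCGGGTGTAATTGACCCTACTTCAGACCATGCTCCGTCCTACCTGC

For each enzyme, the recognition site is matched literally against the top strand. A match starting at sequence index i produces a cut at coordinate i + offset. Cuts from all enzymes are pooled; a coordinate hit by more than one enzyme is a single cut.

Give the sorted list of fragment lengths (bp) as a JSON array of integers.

Scan for sites:
  QalII (GGGTGTAA, off=0): starts [90, 103, 123, 160] → cuts [90, 103, 123, 160]
  YnoIX (TGAC, off=0): starts [3, 30, 35, 45, 51, 58, 119, 138, 148, 169] → cuts [3, 30, 35, 45, 51, 58, 119, 138, 148, 169]
  NpsX (ATGT, off=3): starts [112, 142, 155] → cuts [115, 145, 158]
  JekX (CGTC, off=1): starts [19, 25, 38, 192] → cuts [20, 26, 39, 193]
  OquX (ACTT, off=0): starts [11, 66, 77, 85, 176] → cuts [11, 66, 77, 85, 176]

All cut coordinates (distinct, sorted): [3, 11, 20, 26, 30, 35, 39, 45, 51, 58, 66, 77, 85, 90, 103, 115, 119, 123, 138, 145, 148, 158, 160, 169, 176, 193]

Fragment lengths:
  3→11: 8 bp
  11→20: 9 bp
  20→26: 6 bp
  26→30: 4 bp
  30→35: 5 bp
  35→39: 4 bp
  39→45: 6 bp
  45→51: 6 bp
  51→58: 7 bp
  58→66: 8 bp
  66→77: 11 bp
  77→85: 8 bp
  85→90: 5 bp
  90→103: 13 bp
  103→115: 12 bp
  115→119: 4 bp
  119→123: 4 bp
  123→138: 15 bp
  138→145: 7 bp
  145→148: 3 bp
  148→158: 10 bp
  158→160: 2 bp
  160→169: 9 bp
  169→176: 7 bp
  176→193: 17 bp
  193→3 (wrap): 204-193+3 = 14 bp

[2,3,4,4,4,4,5,5,6,6,6,7,7,7,8,8,8,9,9,10,11,12,13,14,15,17]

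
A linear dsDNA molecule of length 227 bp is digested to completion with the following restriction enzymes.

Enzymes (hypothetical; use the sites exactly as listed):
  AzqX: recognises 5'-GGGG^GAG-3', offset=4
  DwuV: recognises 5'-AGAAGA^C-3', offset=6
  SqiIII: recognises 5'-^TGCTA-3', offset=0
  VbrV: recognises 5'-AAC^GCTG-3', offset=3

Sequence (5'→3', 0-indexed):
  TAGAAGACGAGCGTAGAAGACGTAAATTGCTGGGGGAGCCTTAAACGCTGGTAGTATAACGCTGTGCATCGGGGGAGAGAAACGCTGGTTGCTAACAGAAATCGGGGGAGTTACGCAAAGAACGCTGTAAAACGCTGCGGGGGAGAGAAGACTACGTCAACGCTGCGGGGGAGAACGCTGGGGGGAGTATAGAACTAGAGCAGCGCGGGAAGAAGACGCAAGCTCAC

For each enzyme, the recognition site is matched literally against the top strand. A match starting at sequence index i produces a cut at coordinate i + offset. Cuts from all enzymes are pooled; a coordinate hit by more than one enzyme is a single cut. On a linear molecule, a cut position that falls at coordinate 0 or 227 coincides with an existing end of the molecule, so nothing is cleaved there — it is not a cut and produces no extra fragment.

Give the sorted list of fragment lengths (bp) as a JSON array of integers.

[6,6,7,8,9,9,9,9,10,10,11,11,13,14,14,15,16,18,32]

Scan for sites:
  AzqX GGGGGAG/4: at [31, 70, 103, 138, 166, 180] ⇒ [35, 74, 107, 142, 170, 184]
  DwuV AGAAGAC/6: at [1, 14, 145, 210] ⇒ [7, 20, 151, 216]
  SqiIII TGCTA/0: at [89] ⇒ [89]
  VbrV AACGCTG/3: at [43, 57, 80, 120, 130, 158, 173] ⇒ [46, 60, 83, 123, 133, 161, 176]

Pooled cuts: [7, 20, 35, 46, 60, 74, 83, 89, 107, 123, 133, 142, 151, 161, 170, 176, 184, 216]

Fragment lengths:
  [0,7): 7 bp
  [7,20): 13 bp
  [20,35): 15 bp
  [35,46): 11 bp
  [46,60): 14 bp
  [60,74): 14 bp
  [74,83): 9 bp
  [83,89): 6 bp
  [89,107): 18 bp
  [107,123): 16 bp
  [123,133): 10 bp
  [133,142): 9 bp
  [142,151): 9 bp
  [151,161): 10 bp
  [161,170): 9 bp
  [170,176): 6 bp
  [176,184): 8 bp
  [184,216): 32 bp
  [216,227): 11 bp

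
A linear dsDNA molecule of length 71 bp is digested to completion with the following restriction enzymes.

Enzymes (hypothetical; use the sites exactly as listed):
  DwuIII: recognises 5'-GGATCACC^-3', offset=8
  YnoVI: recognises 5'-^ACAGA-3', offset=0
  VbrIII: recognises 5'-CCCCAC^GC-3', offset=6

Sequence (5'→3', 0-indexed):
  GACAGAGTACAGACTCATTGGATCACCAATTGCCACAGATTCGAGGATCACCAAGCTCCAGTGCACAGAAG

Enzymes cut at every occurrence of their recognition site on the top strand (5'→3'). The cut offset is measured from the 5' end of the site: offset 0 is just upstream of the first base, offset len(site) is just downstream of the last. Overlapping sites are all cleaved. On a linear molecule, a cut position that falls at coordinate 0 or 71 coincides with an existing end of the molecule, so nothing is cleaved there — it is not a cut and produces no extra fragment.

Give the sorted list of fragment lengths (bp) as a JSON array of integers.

Scan for sites:
  DwuIII (GGATCACC, off=8): starts [19, 44] → cuts [27, 52]
  YnoVI (ACAGA, off=0): starts [1, 8, 34, 64] → cuts [1, 8, 34, 64]
  VbrIII (CCCCACGC, off=6): no sites

All cut coordinates (distinct, sorted): [1, 8, 27, 34, 52, 64]

Fragments:
  [0,1): 1 bp
  [1,8): 7 bp
  [8,27): 19 bp
  [27,34): 7 bp
  [34,52): 18 bp
  [52,64): 12 bp
  [64,71): 7 bp

[1,7,7,7,12,18,19]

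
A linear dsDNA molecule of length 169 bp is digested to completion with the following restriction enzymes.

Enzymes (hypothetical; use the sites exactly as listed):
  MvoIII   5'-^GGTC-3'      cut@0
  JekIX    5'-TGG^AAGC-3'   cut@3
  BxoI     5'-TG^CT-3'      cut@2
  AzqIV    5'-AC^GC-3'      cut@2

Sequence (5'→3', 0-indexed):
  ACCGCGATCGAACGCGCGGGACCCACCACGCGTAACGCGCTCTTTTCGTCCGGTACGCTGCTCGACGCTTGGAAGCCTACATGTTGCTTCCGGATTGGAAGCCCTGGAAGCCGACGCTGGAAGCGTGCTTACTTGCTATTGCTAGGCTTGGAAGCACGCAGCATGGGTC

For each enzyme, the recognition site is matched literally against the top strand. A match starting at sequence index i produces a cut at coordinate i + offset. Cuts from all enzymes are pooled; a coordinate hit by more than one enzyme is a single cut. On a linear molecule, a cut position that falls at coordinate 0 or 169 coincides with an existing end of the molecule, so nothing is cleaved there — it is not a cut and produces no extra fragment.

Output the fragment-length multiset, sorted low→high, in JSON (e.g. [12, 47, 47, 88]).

[4,4,5,6,6,6,6,7,7,8,8,8,9,10,12,13,14,16,20]

Per-enzyme occurrences:
  MvoIII GGTC/0: at [165] ⇒ [165]
  JekIX TGGAAGC/3: at [69, 95, 104, 117, 148] ⇒ [72, 98, 107, 120, 151]
  BxoI TGCT/2: at [58, 84, 125, 133, 139] ⇒ [60, 86, 127, 135, 141]
  AzqIV ACGC/2: at [11, 27, 34, 54, 64, 113, 155] ⇒ [13, 29, 36, 56, 66, 115, 157]

Pooled cuts: [13, 29, 36, 56, 60, 66, 72, 86, 98, 107, 115, 120, 127, 135, 141, 151, 157, 165]

Fragment lengths:
  [0,13): 13 bp
  [13,29): 16 bp
  [29,36): 7 bp
  [36,56): 20 bp
  [56,60): 4 bp
  [60,66): 6 bp
  [66,72): 6 bp
  [72,86): 14 bp
  [86,98): 12 bp
  [98,107): 9 bp
  [107,115): 8 bp
  [115,120): 5 bp
  [120,127): 7 bp
  [127,135): 8 bp
  [135,141): 6 bp
  [141,151): 10 bp
  [151,157): 6 bp
  [157,165): 8 bp
  [165,169): 4 bp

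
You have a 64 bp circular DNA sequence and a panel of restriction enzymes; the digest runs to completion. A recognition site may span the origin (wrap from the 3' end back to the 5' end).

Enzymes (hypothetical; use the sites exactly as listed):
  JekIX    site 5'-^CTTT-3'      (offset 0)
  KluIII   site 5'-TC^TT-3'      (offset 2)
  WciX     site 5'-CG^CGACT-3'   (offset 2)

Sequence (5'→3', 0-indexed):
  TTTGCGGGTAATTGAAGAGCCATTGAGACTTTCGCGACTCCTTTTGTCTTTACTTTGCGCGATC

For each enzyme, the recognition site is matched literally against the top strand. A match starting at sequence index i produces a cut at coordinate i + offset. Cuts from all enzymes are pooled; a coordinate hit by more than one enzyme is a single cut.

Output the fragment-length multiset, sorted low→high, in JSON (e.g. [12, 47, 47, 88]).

[1,1,4,6,6,7,11,28]

Site scan:
  JekIX (CTTT, off=0): starts [28, 40, 47, 52, 63] → cuts [28, 40, 47, 52, 63]
  KluIII (TCTT, off=2): starts [46, 62] → cuts [0, 48]
  WciX (CGCGACT, off=2): starts [32] → cuts [34]

All cut coordinates (distinct, sorted): [0, 28, 34, 40, 47, 48, 52, 63]

Fragment lengths:
  0→28: 28 bp
  28→34: 6 bp
  34→40: 6 bp
  40→47: 7 bp
  47→48: 1 bp
  48→52: 4 bp
  52→63: 11 bp
  63→0 (wrap): 64-63+0 = 1 bp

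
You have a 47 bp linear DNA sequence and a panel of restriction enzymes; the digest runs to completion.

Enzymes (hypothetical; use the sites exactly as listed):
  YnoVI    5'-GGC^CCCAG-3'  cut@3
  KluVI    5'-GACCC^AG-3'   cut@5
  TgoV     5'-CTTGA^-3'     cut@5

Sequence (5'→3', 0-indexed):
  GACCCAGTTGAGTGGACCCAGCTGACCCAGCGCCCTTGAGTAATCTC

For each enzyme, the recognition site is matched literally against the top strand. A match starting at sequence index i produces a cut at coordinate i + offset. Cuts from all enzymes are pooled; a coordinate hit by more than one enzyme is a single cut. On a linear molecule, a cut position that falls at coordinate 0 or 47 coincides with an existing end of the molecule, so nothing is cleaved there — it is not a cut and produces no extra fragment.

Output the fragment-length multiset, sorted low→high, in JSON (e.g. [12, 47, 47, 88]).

[5,8,9,11,14]

Site scan:
  YnoVI (GGCCCCAG, off=3): no sites
  KluVI GACCCAG/5: at [0, 14, 23] ⇒ [5, 19, 28]
  TgoV CTTGA/5: at [34] ⇒ [39]

Pooled cuts: [5, 19, 28, 39]

Fragments:
  [0,5): 5 bp
  [5,19): 14 bp
  [19,28): 9 bp
  [28,39): 11 bp
  [39,47): 8 bp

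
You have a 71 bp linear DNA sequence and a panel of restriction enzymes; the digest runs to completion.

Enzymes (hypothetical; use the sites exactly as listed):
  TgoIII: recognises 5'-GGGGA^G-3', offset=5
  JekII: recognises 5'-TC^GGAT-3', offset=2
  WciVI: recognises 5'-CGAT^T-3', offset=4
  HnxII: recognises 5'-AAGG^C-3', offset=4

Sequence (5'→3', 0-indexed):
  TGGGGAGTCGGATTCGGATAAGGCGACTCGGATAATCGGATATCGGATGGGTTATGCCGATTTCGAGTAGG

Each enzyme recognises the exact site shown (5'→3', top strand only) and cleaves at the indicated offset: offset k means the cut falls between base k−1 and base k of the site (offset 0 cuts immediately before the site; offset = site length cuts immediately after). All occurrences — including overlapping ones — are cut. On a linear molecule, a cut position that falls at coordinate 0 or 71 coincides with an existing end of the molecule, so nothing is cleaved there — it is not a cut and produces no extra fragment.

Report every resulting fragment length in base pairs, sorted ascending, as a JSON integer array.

Per-enzyme occurrences:
  TgoIII GGGGAG/5: at [1] ⇒ [6]
  JekII TCGGAT/2: at [7, 13, 27, 35, 42] ⇒ [9, 15, 29, 37, 44]
  WciVI CGATT/4: at [57] ⇒ [61]
  HnxII AAGGC/4: at [19] ⇒ [23]

All cut coordinates (distinct, sorted): [6, 9, 15, 23, 29, 37, 44, 61]

Fragment lengths:
  [0,6): 6 bp
  [6,9): 3 bp
  [9,15): 6 bp
  [15,23): 8 bp
  [23,29): 6 bp
  [29,37): 8 bp
  [37,44): 7 bp
  [44,61): 17 bp
  [61,71): 10 bp

[3,6,6,6,7,8,8,10,17]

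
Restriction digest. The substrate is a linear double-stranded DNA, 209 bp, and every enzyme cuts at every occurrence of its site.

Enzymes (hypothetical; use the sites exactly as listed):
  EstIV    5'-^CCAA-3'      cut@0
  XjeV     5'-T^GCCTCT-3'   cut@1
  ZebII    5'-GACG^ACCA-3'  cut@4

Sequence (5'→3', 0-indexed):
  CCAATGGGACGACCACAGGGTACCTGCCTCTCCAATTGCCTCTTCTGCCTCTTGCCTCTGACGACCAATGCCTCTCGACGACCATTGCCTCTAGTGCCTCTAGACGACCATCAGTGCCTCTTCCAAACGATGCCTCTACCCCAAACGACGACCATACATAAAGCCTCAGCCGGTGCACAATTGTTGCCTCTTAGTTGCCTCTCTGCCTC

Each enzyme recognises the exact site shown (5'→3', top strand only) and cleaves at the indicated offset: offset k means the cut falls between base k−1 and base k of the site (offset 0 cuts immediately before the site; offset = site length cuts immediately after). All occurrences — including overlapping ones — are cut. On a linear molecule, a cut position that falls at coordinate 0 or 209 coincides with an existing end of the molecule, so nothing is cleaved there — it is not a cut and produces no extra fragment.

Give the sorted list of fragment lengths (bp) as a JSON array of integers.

Per-enzyme occurrences:
  EstIV CCAA/0: at [0, 31, 64, 122, 140] ⇒ [31, 64, 122, 140] (position 0 is a terminus of the linear molecule — no cut)
  XjeV TGCCTCT/1: at [24, 36, 45, 52, 68, 85, 94, 114, 130, 184, 195] ⇒ [25, 37, 46, 53, 69, 86, 95, 115, 131, 185, 196]
  ZebII GACGACCA/4: at [7, 59, 76, 102, 146] ⇒ [11, 63, 80, 106, 150]

All cut coordinates (distinct, sorted): [11, 25, 31, 37, 46, 53, 63, 64, 69, 80, 86, 95, 106, 115, 122, 131, 140, 150, 185, 196]

Fragments:
  [0,11): 11 bp
  [11,25): 14 bp
  [25,31): 6 bp
  [31,37): 6 bp
  [37,46): 9 bp
  [46,53): 7 bp
  [53,63): 10 bp
  [63,64): 1 bp
  [64,69): 5 bp
  [69,80): 11 bp
  [80,86): 6 bp
  [86,95): 9 bp
  [95,106): 11 bp
  [106,115): 9 bp
  [115,122): 7 bp
  [122,131): 9 bp
  [131,140): 9 bp
  [140,150): 10 bp
  [150,185): 35 bp
  [185,196): 11 bp
  [196,209): 13 bp

[1,5,6,6,6,7,7,9,9,9,9,9,10,10,11,11,11,11,13,14,35]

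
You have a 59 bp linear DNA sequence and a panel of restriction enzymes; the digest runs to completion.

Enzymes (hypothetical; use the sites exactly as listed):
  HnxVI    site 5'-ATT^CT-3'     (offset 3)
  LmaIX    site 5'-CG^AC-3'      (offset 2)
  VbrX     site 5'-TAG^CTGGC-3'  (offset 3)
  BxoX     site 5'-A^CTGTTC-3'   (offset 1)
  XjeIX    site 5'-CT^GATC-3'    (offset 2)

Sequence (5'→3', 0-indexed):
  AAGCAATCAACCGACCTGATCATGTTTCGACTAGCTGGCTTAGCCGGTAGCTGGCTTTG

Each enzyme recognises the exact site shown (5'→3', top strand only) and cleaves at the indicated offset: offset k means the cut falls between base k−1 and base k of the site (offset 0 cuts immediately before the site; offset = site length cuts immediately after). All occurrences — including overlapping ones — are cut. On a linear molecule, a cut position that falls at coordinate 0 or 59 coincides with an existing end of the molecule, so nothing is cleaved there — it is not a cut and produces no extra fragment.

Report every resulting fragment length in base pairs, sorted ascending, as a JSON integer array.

Scan for sites:
  HnxVI (ATTCT, off=3): no sites
  LmaIX (CGAC, off=2): starts [11, 27] → cuts [13, 29]
  VbrX (TAGCTGGC, off=3): starts [31, 47] → cuts [34, 50]
  BxoX (ACTGTTC, off=1): no sites
  XjeIX (CTGATC, off=2): starts [15] → cuts [17]

Pooled cuts: [13, 17, 29, 34, 50]

Fragment lengths:
  [0,13): 13 bp
  [13,17): 4 bp
  [17,29): 12 bp
  [29,34): 5 bp
  [34,50): 16 bp
  [50,59): 9 bp

[4,5,9,12,13,16]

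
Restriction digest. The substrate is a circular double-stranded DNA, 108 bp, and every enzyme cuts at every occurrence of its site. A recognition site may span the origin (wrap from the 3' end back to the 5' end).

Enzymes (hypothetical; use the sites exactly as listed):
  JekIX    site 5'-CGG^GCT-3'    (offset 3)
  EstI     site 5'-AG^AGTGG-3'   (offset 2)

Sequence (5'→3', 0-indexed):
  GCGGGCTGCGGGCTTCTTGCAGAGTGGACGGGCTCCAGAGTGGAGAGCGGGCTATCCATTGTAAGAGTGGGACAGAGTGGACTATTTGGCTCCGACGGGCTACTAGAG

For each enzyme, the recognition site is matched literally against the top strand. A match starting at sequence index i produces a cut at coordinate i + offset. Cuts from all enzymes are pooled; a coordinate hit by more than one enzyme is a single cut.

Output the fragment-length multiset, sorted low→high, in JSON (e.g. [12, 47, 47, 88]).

[7,7,9,10,11,12,14,15,23]

Site scan:
  JekIX (CGGGCT, off=3): starts [1, 8, 28, 47, 95] → cuts [4, 11, 31, 50, 98]
  EstI (AGAGTGG, off=2): starts [20, 36, 63, 73] → cuts [22, 38, 65, 75]

All cut coordinates (distinct, sorted): [4, 11, 22, 31, 38, 50, 65, 75, 98]

Fragments:
  4→11: 7 bp
  11→22: 11 bp
  22→31: 9 bp
  31→38: 7 bp
  38→50: 12 bp
  50→65: 15 bp
  65→75: 10 bp
  75→98: 23 bp
  98→4 (wrap): 108-98+4 = 14 bp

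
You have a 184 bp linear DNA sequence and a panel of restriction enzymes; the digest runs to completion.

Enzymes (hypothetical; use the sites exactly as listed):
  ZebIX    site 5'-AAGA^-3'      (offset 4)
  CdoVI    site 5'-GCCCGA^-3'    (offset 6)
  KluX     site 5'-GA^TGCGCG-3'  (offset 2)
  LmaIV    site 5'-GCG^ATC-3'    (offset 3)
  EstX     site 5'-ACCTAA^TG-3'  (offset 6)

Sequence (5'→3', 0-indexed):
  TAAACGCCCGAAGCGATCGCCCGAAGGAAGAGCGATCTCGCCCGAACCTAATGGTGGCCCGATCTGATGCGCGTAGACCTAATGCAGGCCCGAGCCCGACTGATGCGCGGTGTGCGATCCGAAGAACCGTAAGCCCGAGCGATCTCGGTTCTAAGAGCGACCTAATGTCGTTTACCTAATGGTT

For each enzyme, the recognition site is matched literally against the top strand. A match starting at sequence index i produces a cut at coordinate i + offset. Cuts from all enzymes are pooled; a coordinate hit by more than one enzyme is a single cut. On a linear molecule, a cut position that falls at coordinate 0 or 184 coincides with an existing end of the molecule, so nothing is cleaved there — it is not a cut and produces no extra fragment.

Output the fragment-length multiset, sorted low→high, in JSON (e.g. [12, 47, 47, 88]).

[3,3,4,4,5,5,6,6,7,9,9,9,11,11,11,11,13,13,14,15,15]

Scan for sites:
  ZebIX AAGA/4: at [27, 121, 152] ⇒ [31, 125, 156]
  CdoVI GCCCGA/6: at [5, 18, 39, 56, 87, 93, 132] ⇒ [11, 24, 45, 62, 93, 99, 138]
  KluX GATGCGCG/2: at [65, 101] ⇒ [67, 103]
  LmaIV GCGATC/3: at [12, 31, 113, 138] ⇒ [15, 34, 116, 141]
  EstX ACCTAATG/6: at [45, 76, 159, 173] ⇒ [51, 82, 165, 179]

Pooled cuts: [11, 15, 24, 31, 34, 45, 51, 62, 67, 82, 93, 99, 103, 116, 125, 138, 141, 156, 165, 179]

Fragments:
  [0,11): 11 bp
  [11,15): 4 bp
  [15,24): 9 bp
  [24,31): 7 bp
  [31,34): 3 bp
  [34,45): 11 bp
  [45,51): 6 bp
  [51,62): 11 bp
  [62,67): 5 bp
  [67,82): 15 bp
  [82,93): 11 bp
  [93,99): 6 bp
  [99,103): 4 bp
  [103,116): 13 bp
  [116,125): 9 bp
  [125,138): 13 bp
  [138,141): 3 bp
  [141,156): 15 bp
  [156,165): 9 bp
  [165,179): 14 bp
  [179,184): 5 bp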